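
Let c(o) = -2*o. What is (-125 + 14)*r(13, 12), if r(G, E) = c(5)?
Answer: 1110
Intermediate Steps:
r(G, E) = -10 (r(G, E) = -2*5 = -10)
(-125 + 14)*r(13, 12) = (-125 + 14)*(-10) = -111*(-10) = 1110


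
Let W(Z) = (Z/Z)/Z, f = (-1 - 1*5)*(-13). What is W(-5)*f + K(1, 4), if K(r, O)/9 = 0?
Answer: -78/5 ≈ -15.600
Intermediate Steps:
K(r, O) = 0 (K(r, O) = 9*0 = 0)
f = 78 (f = (-1 - 5)*(-13) = -6*(-13) = 78)
W(Z) = 1/Z
W(-5)*f + K(1, 4) = 78/(-5) + 0 = -1/5*78 + 0 = -78/5 + 0 = -78/5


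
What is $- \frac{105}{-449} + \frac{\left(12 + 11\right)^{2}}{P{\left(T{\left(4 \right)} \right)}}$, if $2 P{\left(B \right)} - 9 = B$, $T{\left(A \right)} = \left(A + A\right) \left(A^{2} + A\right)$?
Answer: $\frac{492787}{75881} \approx 6.4942$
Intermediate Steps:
$T{\left(A \right)} = 2 A \left(A + A^{2}\right)$
$P{\left(B \right)} = \frac{9}{2} + \frac{B}{2}$
$- \frac{105}{-449} + \frac{\left(12 + 11\right)^{2}}{P{\left(T{\left(4 \right)} \right)}} = - \frac{105}{-449} + \frac{\left(12 + 11\right)^{2}}{\frac{9}{2} + \frac{2 \cdot 4^{2} \left(1 + 4\right)}{2}} = \left(-105\right) \left(- \frac{1}{449}\right) + \frac{23^{2}}{\frac{9}{2} + \frac{2 \cdot 16 \cdot 5}{2}} = \frac{105}{449} + \frac{529}{\frac{9}{2} + \frac{1}{2} \cdot 160} = \frac{105}{449} + \frac{529}{\frac{9}{2} + 80} = \frac{105}{449} + \frac{529}{\frac{169}{2}} = \frac{105}{449} + 529 \cdot \frac{2}{169} = \frac{105}{449} + \frac{1058}{169} = \frac{492787}{75881}$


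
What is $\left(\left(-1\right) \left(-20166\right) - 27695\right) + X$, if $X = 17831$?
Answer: $10302$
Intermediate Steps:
$\left(\left(-1\right) \left(-20166\right) - 27695\right) + X = \left(\left(-1\right) \left(-20166\right) - 27695\right) + 17831 = \left(20166 - 27695\right) + 17831 = -7529 + 17831 = 10302$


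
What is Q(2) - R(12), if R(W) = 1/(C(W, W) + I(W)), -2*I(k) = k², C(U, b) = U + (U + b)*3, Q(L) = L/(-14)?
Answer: -19/84 ≈ -0.22619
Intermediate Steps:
Q(L) = -L/14 (Q(L) = L*(-1/14) = -L/14)
C(U, b) = 3*b + 4*U (C(U, b) = U + (3*U + 3*b) = 3*b + 4*U)
I(k) = -k²/2
R(W) = 1/(7*W - W²/2) (R(W) = 1/((3*W + 4*W) - W²/2) = 1/(7*W - W²/2))
Q(2) - R(12) = -1/14*2 - (-2)/(12*(-14 + 12)) = -⅐ - (-2)/(12*(-2)) = -⅐ - (-2)*(-1)/(12*2) = -⅐ - 1*1/12 = -⅐ - 1/12 = -19/84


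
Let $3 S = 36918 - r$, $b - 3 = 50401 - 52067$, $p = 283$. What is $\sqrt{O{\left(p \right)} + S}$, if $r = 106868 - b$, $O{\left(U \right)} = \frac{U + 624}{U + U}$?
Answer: $\frac{i \sqrt{7646704714}}{566} \approx 154.5 i$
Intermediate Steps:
$b = -1663$ ($b = 3 + \left(50401 - 52067\right) = 3 - 1666 = -1663$)
$O{\left(U \right)} = \frac{624 + U}{2 U}$
$r = 108531$ ($r = 106868 - -1663 = 106868 + 1663 = 108531$)
$S = -23871$ ($S = \frac{36918 - 108531}{3} = \frac{1}{3} \left(-71613\right) = -23871$)
$\sqrt{O{\left(p \right)} + S} = \sqrt{\frac{624 + 283}{2 \cdot 283} - 23871} = \sqrt{\frac{1}{2} \cdot \frac{1}{283} \cdot 907 - 23871} = \sqrt{\frac{907}{566} - 23871} = \sqrt{- \frac{13510079}{566}} = \frac{i \sqrt{7646704714}}{566}$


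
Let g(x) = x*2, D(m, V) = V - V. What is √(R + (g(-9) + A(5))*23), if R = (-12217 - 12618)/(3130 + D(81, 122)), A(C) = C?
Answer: 3*I*√13364474/626 ≈ 17.52*I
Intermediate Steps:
D(m, V) = 0
R = -4967/626 (R = (-12217 - 12618)/(3130 + 0) = -24835/3130 = -24835*1/3130 = -4967/626 ≈ -7.9345)
g(x) = 2*x
√(R + (g(-9) + A(5))*23) = √(-4967/626 + (2*(-9) + 5)*23) = √(-4967/626 + (-18 + 5)*23) = √(-4967/626 - 13*23) = √(-4967/626 - 299) = √(-192141/626) = 3*I*√13364474/626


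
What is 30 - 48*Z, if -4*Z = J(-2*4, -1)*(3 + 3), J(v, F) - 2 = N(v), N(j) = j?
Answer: -402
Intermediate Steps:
J(v, F) = 2 + v
Z = 9 (Z = -(2 - 2*4)*(3 + 3)/4 = -(2 - 8)*6/4 = -(-3)*6/2 = -1/4*(-36) = 9)
30 - 48*Z = 30 - 48*9 = 30 - 432 = -402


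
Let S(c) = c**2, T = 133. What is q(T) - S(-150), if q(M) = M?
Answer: -22367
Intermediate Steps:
q(T) - S(-150) = 133 - 1*(-150)**2 = 133 - 1*22500 = 133 - 22500 = -22367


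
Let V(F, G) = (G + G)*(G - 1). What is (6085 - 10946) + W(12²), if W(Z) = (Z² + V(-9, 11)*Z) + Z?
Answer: 47699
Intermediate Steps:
V(F, G) = 2*G*(-1 + G) (V(F, G) = (2*G)*(-1 + G) = 2*G*(-1 + G))
W(Z) = Z² + 221*Z (W(Z) = (Z² + (2*11*(-1 + 11))*Z) + Z = (Z² + (2*11*10)*Z) + Z = (Z² + 220*Z) + Z = Z² + 221*Z)
(6085 - 10946) + W(12²) = (6085 - 10946) + 12²*(221 + 12²) = -4861 + 144*(221 + 144) = -4861 + 144*365 = -4861 + 52560 = 47699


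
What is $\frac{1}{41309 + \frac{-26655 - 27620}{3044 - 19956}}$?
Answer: $\frac{16912}{698672083} \approx 2.4206 \cdot 10^{-5}$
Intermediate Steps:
$\frac{1}{41309 + \frac{-26655 - 27620}{3044 - 19956}} = \frac{1}{41309 - \frac{54275}{-16912}} = \frac{1}{41309 - - \frac{54275}{16912}} = \frac{1}{41309 + \frac{54275}{16912}} = \frac{1}{\frac{698672083}{16912}} = \frac{16912}{698672083}$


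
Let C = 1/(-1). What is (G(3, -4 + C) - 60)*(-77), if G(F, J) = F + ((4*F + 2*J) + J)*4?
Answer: 5313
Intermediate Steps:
C = -1
G(F, J) = 12*J + 17*F (G(F, J) = F + ((2*J + 4*F) + J)*4 = F + (3*J + 4*F)*4 = F + (12*J + 16*F) = 12*J + 17*F)
(G(3, -4 + C) - 60)*(-77) = ((12*(-4 - 1) + 17*3) - 60)*(-77) = ((12*(-5) + 51) - 60)*(-77) = ((-60 + 51) - 60)*(-77) = (-9 - 60)*(-77) = -69*(-77) = 5313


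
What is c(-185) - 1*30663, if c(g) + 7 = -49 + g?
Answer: -30904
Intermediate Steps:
c(g) = -56 + g (c(g) = -7 + (-49 + g) = -56 + g)
c(-185) - 1*30663 = (-56 - 185) - 1*30663 = -241 - 30663 = -30904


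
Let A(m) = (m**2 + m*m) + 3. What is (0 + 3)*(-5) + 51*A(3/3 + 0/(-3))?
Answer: 240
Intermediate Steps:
A(m) = 3 + 2*m**2 (A(m) = (m**2 + m**2) + 3 = 2*m**2 + 3 = 3 + 2*m**2)
(0 + 3)*(-5) + 51*A(3/3 + 0/(-3)) = (0 + 3)*(-5) + 51*(3 + 2*(3/3 + 0/(-3))**2) = 3*(-5) + 51*(3 + 2*(3*(1/3) + 0*(-1/3))**2) = -15 + 51*(3 + 2*(1 + 0)**2) = -15 + 51*(3 + 2*1**2) = -15 + 51*(3 + 2*1) = -15 + 51*(3 + 2) = -15 + 51*5 = -15 + 255 = 240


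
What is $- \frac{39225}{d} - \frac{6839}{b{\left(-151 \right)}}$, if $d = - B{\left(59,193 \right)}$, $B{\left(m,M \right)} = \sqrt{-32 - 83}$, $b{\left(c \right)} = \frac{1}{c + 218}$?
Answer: $-458213 - \frac{7845 i \sqrt{115}}{23} \approx -4.5821 \cdot 10^{5} - 3657.8 i$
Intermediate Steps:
$b{\left(c \right)} = \frac{1}{218 + c}$
$B{\left(m,M \right)} = i \sqrt{115}$ ($B{\left(m,M \right)} = \sqrt{-115} = i \sqrt{115}$)
$d = - i \sqrt{115} \approx - 10.724 i$
$- \frac{39225}{d} - \frac{6839}{b{\left(-151 \right)}} = - \frac{39225}{\left(-1\right) i \sqrt{115}} - \frac{6839}{\frac{1}{218 - 151}} = - 39225 \frac{i \sqrt{115}}{115} - \frac{6839}{\frac{1}{67}} = - \frac{7845 i \sqrt{115}}{23} - 6839 \frac{1}{\frac{1}{67}} = - \frac{7845 i \sqrt{115}}{23} - 458213 = -458213 - \frac{7845 i \sqrt{115}}{23}$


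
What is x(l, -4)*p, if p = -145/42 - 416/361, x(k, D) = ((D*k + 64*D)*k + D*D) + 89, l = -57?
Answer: -5655177/722 ≈ -7832.7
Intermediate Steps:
x(k, D) = 89 + D**2 + k*(64*D + D*k) (x(k, D) = ((64*D + D*k)*k + D**2) + 89 = (k*(64*D + D*k) + D**2) + 89 = (D**2 + k*(64*D + D*k)) + 89 = 89 + D**2 + k*(64*D + D*k))
p = -69817/15162 (p = -145*1/42 - 416*1/361 = -145/42 - 416/361 = -69817/15162 ≈ -4.6047)
x(l, -4)*p = (89 + (-4)**2 - 4*(-57)**2 + 64*(-4)*(-57))*(-69817/15162) = (89 + 16 - 4*3249 + 14592)*(-69817/15162) = (89 + 16 - 12996 + 14592)*(-69817/15162) = 1701*(-69817/15162) = -5655177/722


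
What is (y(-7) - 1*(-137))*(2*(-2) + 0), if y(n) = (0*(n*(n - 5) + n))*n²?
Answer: -548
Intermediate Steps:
y(n) = 0 (y(n) = (0*(n*(-5 + n) + n))*n² = (0*(n + n*(-5 + n)))*n² = 0*n² = 0)
(y(-7) - 1*(-137))*(2*(-2) + 0) = (0 - 1*(-137))*(2*(-2) + 0) = (0 + 137)*(-4 + 0) = 137*(-4) = -548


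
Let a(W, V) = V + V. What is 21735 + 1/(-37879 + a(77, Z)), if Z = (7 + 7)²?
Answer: 814779944/37487 ≈ 21735.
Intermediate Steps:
Z = 196 (Z = 14² = 196)
a(W, V) = 2*V
21735 + 1/(-37879 + a(77, Z)) = 21735 + 1/(-37879 + 2*196) = 21735 + 1/(-37879 + 392) = 21735 + 1/(-37487) = 21735 - 1/37487 = 814779944/37487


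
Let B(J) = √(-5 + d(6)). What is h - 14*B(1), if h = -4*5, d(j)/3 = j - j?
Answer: -20 - 14*I*√5 ≈ -20.0 - 31.305*I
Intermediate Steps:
d(j) = 0 (d(j) = 3*(j - j) = 3*0 = 0)
B(J) = I*√5 (B(J) = √(-5 + 0) = √(-5) = I*√5)
h = -20
h - 14*B(1) = -20 - 14*I*√5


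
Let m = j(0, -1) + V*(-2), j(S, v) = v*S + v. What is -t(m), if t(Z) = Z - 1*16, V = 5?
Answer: 27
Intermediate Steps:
j(S, v) = v + S*v (j(S, v) = S*v + v = v + S*v)
m = -11 (m = -(1 + 0) + 5*(-2) = -1*1 - 10 = -1 - 10 = -11)
t(Z) = -16 + Z (t(Z) = Z - 16 = -16 + Z)
-t(m) = -(-16 - 11) = -1*(-27) = 27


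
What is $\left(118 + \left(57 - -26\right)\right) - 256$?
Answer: $-55$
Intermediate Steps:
$\left(118 + \left(57 - -26\right)\right) - 256 = \left(118 + \left(57 + 26\right)\right) - 256 = \left(118 + 83\right) - 256 = 201 - 256 = -55$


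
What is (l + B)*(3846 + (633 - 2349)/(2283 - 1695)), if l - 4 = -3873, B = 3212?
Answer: -123720327/49 ≈ -2.5249e+6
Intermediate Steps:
l = -3869 (l = 4 - 3873 = -3869)
(l + B)*(3846 + (633 - 2349)/(2283 - 1695)) = (-3869 + 3212)*(3846 + (633 - 2349)/(2283 - 1695)) = -657*(3846 - 1716/588) = -657*(3846 - 1716*1/588) = -657*(3846 - 143/49) = -657*188311/49 = -123720327/49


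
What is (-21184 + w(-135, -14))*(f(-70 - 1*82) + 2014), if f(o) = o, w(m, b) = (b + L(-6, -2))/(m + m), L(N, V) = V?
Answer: -5325007184/135 ≈ -3.9444e+7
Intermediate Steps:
w(m, b) = (-2 + b)/(2*m) (w(m, b) = (b - 2)/(m + m) = (-2 + b)/((2*m)) = (-2 + b)*(1/(2*m)) = (-2 + b)/(2*m))
(-21184 + w(-135, -14))*(f(-70 - 1*82) + 2014) = (-21184 + (½)*(-2 - 14)/(-135))*((-70 - 1*82) + 2014) = (-21184 + (½)*(-1/135)*(-16))*((-70 - 82) + 2014) = (-21184 + 8/135)*(-152 + 2014) = -2859832/135*1862 = -5325007184/135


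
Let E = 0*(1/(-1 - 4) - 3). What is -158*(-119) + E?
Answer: 18802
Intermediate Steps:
E = 0 (E = 0*(1/(-5) - 3) = 0*(-1/5 - 3) = 0*(-16/5) = 0)
-158*(-119) + E = -158*(-119) + 0 = 18802 + 0 = 18802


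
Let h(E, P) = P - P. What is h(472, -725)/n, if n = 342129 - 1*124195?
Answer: 0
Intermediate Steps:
h(E, P) = 0
n = 217934 (n = 342129 - 124195 = 217934)
h(472, -725)/n = 0/217934 = 0*(1/217934) = 0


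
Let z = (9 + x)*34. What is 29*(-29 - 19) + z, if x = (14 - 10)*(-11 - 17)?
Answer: -4894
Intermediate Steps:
x = -112 (x = 4*(-28) = -112)
z = -3502 (z = (9 - 112)*34 = -103*34 = -3502)
29*(-29 - 19) + z = 29*(-29 - 19) - 3502 = 29*(-48) - 3502 = -1392 - 3502 = -4894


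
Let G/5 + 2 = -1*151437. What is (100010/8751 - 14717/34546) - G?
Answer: 228912495827963/302312046 ≈ 7.5721e+5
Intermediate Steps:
G = -757195 (G = -10 + 5*(-1*151437) = -10 + 5*(-151437) = -10 - 757185 = -757195)
(100010/8751 - 14717/34546) - G = (100010/8751 - 14717/34546) - 1*(-757195) = (100010*(1/8751) - 14717*1/34546) + 757195 = (100010/8751 - 14717/34546) + 757195 = 3326156993/302312046 + 757195 = 228912495827963/302312046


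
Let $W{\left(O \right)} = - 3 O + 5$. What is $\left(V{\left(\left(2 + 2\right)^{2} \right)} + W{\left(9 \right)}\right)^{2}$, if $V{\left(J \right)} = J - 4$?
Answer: $100$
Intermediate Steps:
$W{\left(O \right)} = 5 - 3 O$
$V{\left(J \right)} = -4 + J$ ($V{\left(J \right)} = J - 4 = -4 + J$)
$\left(V{\left(\left(2 + 2\right)^{2} \right)} + W{\left(9 \right)}\right)^{2} = \left(\left(-4 + \left(2 + 2\right)^{2}\right) + \left(5 - 27\right)\right)^{2} = \left(\left(-4 + 4^{2}\right) + \left(5 - 27\right)\right)^{2} = \left(\left(-4 + 16\right) - 22\right)^{2} = \left(12 - 22\right)^{2} = \left(-10\right)^{2} = 100$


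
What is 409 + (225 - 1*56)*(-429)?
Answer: -72092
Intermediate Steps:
409 + (225 - 1*56)*(-429) = 409 + (225 - 56)*(-429) = 409 + 169*(-429) = 409 - 72501 = -72092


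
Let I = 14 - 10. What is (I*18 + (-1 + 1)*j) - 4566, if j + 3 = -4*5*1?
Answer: -4494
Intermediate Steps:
j = -23 (j = -3 - 4*5*1 = -3 - 20*1 = -3 - 20 = -23)
I = 4
(I*18 + (-1 + 1)*j) - 4566 = (4*18 + (-1 + 1)*(-23)) - 4566 = (72 + 0*(-23)) - 4566 = (72 + 0) - 4566 = 72 - 4566 = -4494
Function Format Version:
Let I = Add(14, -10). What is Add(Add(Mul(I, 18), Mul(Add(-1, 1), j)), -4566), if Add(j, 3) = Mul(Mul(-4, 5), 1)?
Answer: -4494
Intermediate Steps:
j = -23 (j = Add(-3, Mul(Mul(-4, 5), 1)) = Add(-3, Mul(-20, 1)) = Add(-3, -20) = -23)
I = 4
Add(Add(Mul(I, 18), Mul(Add(-1, 1), j)), -4566) = Add(Add(Mul(4, 18), Mul(Add(-1, 1), -23)), -4566) = Add(Add(72, Mul(0, -23)), -4566) = Add(Add(72, 0), -4566) = Add(72, -4566) = -4494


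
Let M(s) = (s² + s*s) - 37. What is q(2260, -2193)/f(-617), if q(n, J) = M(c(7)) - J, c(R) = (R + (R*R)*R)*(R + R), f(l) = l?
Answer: -48022156/617 ≈ -77832.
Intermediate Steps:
c(R) = 2*R*(R + R³) (c(R) = (R + R²*R)*(2*R) = (R + R³)*(2*R) = 2*R*(R + R³))
M(s) = -37 + 2*s² (M(s) = (s² + s²) - 37 = 2*s² - 37 = -37 + 2*s²)
q(n, J) = 48019963 - J (q(n, J) = (-37 + 2*(2*7²*(1 + 7²))²) - J = (-37 + 2*(2*49*(1 + 49))²) - J = (-37 + 2*(2*49*50)²) - J = (-37 + 2*4900²) - J = (-37 + 2*24010000) - J = (-37 + 48020000) - J = 48019963 - J)
q(2260, -2193)/f(-617) = (48019963 - 1*(-2193))/(-617) = (48019963 + 2193)*(-1/617) = 48022156*(-1/617) = -48022156/617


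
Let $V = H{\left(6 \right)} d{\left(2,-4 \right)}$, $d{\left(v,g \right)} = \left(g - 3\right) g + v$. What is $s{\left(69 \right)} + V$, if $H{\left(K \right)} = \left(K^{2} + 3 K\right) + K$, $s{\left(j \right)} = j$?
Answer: $1869$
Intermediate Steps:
$d{\left(v,g \right)} = v + g \left(-3 + g\right)$ ($d{\left(v,g \right)} = \left(-3 + g\right) g + v = g \left(-3 + g\right) + v = v + g \left(-3 + g\right)$)
$H{\left(K \right)} = K^{2} + 4 K$
$V = 1800$ ($V = 6 \left(4 + 6\right) \left(2 + \left(-4\right)^{2} - -12\right) = 6 \cdot 10 \left(2 + 16 + 12\right) = 60 \cdot 30 = 1800$)
$s{\left(69 \right)} + V = 69 + 1800 = 1869$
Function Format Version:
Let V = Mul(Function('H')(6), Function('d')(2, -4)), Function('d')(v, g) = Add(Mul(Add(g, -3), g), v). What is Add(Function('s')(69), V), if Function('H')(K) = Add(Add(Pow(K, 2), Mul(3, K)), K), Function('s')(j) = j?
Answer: 1869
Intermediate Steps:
Function('d')(v, g) = Add(v, Mul(g, Add(-3, g))) (Function('d')(v, g) = Add(Mul(Add(-3, g), g), v) = Add(Mul(g, Add(-3, g)), v) = Add(v, Mul(g, Add(-3, g))))
Function('H')(K) = Add(Pow(K, 2), Mul(4, K))
V = 1800 (V = Mul(Mul(6, Add(4, 6)), Add(2, Pow(-4, 2), Mul(-3, -4))) = Mul(Mul(6, 10), Add(2, 16, 12)) = Mul(60, 30) = 1800)
Add(Function('s')(69), V) = Add(69, 1800) = 1869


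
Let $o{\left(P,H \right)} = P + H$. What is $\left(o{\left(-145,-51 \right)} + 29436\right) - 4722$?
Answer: $24518$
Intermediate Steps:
$o{\left(P,H \right)} = H + P$
$\left(o{\left(-145,-51 \right)} + 29436\right) - 4722 = \left(\left(-51 - 145\right) + 29436\right) - 4722 = \left(-196 + 29436\right) - 4722 = 29240 - 4722 = 24518$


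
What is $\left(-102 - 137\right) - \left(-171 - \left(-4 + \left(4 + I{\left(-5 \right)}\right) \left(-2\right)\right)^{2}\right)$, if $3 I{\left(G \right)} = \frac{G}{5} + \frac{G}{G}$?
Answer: $76$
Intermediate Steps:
$I{\left(G \right)} = \frac{1}{3} + \frac{G}{15}$ ($I{\left(G \right)} = \frac{\frac{G}{5} + \frac{G}{G}}{3} = \frac{G \frac{1}{5} + 1}{3} = \frac{\frac{G}{5} + 1}{3} = \frac{1 + \frac{G}{5}}{3} = \frac{1}{3} + \frac{G}{15}$)
$\left(-102 - 137\right) - \left(-171 - \left(-4 + \left(4 + I{\left(-5 \right)}\right) \left(-2\right)\right)^{2}\right) = \left(-102 - 137\right) - \left(-171 - \left(-4 + \left(4 + \left(\frac{1}{3} + \frac{1}{15} \left(-5\right)\right)\right) \left(-2\right)\right)^{2}\right) = \left(-102 - 137\right) - \left(-171 - \left(-4 + \left(4 + \left(\frac{1}{3} - \frac{1}{3}\right)\right) \left(-2\right)\right)^{2}\right) = -239 - \left(-171 - \left(-4 + \left(4 + 0\right) \left(-2\right)\right)^{2}\right) = -239 - \left(-171 - \left(-4 + 4 \left(-2\right)\right)^{2}\right) = -239 - \left(-171 - \left(-4 - 8\right)^{2}\right) = -239 - \left(-171 - \left(-12\right)^{2}\right) = -239 - \left(-171 - 144\right) = -239 - -315 = -239 + 315 = 76$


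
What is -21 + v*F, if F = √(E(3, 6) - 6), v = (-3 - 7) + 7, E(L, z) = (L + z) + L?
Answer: -21 - 3*√6 ≈ -28.348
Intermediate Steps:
E(L, z) = z + 2*L
v = -3 (v = -10 + 7 = -3)
F = √6 (F = √((6 + 2*3) - 6) = √((6 + 6) - 6) = √(12 - 6) = √6 ≈ 2.4495)
-21 + v*F = -21 - 3*√6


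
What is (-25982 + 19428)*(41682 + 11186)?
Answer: -346496872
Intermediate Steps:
(-25982 + 19428)*(41682 + 11186) = -6554*52868 = -346496872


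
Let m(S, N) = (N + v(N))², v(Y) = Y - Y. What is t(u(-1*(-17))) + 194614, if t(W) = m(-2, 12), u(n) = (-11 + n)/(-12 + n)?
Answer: 194758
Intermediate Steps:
v(Y) = 0
u(n) = (-11 + n)/(-12 + n)
m(S, N) = N² (m(S, N) = (N + 0)² = N²)
t(W) = 144 (t(W) = 12² = 144)
t(u(-1*(-17))) + 194614 = 144 + 194614 = 194758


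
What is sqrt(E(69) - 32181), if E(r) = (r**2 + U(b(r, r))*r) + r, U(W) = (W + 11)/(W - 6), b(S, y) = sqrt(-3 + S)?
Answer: sqrt(164865 - 27282*sqrt(66))/sqrt(-6 + sqrt(66)) ≈ 163.49*I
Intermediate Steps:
U(W) = (11 + W)/(-6 + W)
E(r) = r + r**2 + r*(11 + sqrt(-3 + r))/(-6 + sqrt(-3 + r)) (E(r) = (r**2 + ((11 + sqrt(-3 + r))/(-6 + sqrt(-3 + r)))*r) + r = (r**2 + r*(11 + sqrt(-3 + r))/(-6 + sqrt(-3 + r))) + r = r + r**2 + r*(11 + sqrt(-3 + r))/(-6 + sqrt(-3 + r)))
sqrt(E(69) - 32181) = sqrt(69*(11 + sqrt(-3 + 69) + (1 + 69)*(-6 + sqrt(-3 + 69)))/(-6 + sqrt(-3 + 69)) - 32181) = sqrt(69*(11 + sqrt(66) + 70*(-6 + sqrt(66)))/(-6 + sqrt(66)) - 32181) = sqrt(69*(11 + sqrt(66) + (-420 + 70*sqrt(66)))/(-6 + sqrt(66)) - 32181) = sqrt(69*(-409 + 71*sqrt(66))/(-6 + sqrt(66)) - 32181) = sqrt(-32181 + 69*(-409 + 71*sqrt(66))/(-6 + sqrt(66)))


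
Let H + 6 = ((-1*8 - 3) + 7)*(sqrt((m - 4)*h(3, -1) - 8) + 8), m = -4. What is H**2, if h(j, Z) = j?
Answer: 932 + 1216*I*sqrt(2) ≈ 932.0 + 1719.7*I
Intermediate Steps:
H = -38 - 16*I*sqrt(2) (H = -6 + ((-1*8 - 3) + 7)*(sqrt((-4 - 4)*3 - 8) + 8) = -6 + ((-8 - 3) + 7)*(sqrt(-8*3 - 8) + 8) = -6 + (-11 + 7)*(sqrt(-24 - 8) + 8) = -6 - 4*(sqrt(-32) + 8) = -6 - 4*(4*I*sqrt(2) + 8) = -6 - 4*(8 + 4*I*sqrt(2)) = -6 + (-32 - 16*I*sqrt(2)) = -38 - 16*I*sqrt(2) ≈ -38.0 - 22.627*I)
H**2 = (-38 - 16*I*sqrt(2))**2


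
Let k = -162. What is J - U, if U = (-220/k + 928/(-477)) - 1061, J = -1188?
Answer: -542689/4293 ≈ -126.41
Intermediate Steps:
U = -4557395/4293 (U = (-220/(-162) + 928/(-477)) - 1061 = (-220*(-1/162) + 928*(-1/477)) - 1061 = (110/81 - 928/477) - 1061 = -2522/4293 - 1061 = -4557395/4293 ≈ -1061.6)
J - U = -1188 - 1*(-4557395/4293) = -1188 + 4557395/4293 = -542689/4293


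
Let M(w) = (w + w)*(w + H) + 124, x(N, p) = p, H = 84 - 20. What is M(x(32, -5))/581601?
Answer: -466/581601 ≈ -0.00080124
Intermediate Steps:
H = 64
M(w) = 124 + 2*w*(64 + w) (M(w) = (w + w)*(w + 64) + 124 = (2*w)*(64 + w) + 124 = 2*w*(64 + w) + 124 = 124 + 2*w*(64 + w))
M(x(32, -5))/581601 = (124 + 2*(-5)² + 128*(-5))/581601 = (124 + 2*25 - 640)*(1/581601) = (124 + 50 - 640)*(1/581601) = -466*1/581601 = -466/581601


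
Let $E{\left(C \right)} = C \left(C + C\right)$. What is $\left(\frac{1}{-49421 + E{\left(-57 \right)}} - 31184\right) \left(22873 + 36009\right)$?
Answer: $- \frac{78814194868706}{42923} \approx -1.8362 \cdot 10^{9}$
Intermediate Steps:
$E{\left(C \right)} = 2 C^{2}$ ($E{\left(C \right)} = C 2 C = 2 C^{2}$)
$\left(\frac{1}{-49421 + E{\left(-57 \right)}} - 31184\right) \left(22873 + 36009\right) = \left(\frac{1}{-49421 + 2 \left(-57\right)^{2}} - 31184\right) \left(22873 + 36009\right) = \left(\frac{1}{-49421 + 2 \cdot 3249} - 31184\right) 58882 = \left(\frac{1}{-49421 + 6498} - 31184\right) 58882 = \left(\frac{1}{-42923} - 31184\right) 58882 = \left(- \frac{1}{42923} - 31184\right) 58882 = \left(- \frac{1338510833}{42923}\right) 58882 = - \frac{78814194868706}{42923}$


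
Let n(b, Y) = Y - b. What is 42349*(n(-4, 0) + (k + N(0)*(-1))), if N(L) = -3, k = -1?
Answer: 254094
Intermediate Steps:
42349*(n(-4, 0) + (k + N(0)*(-1))) = 42349*((0 - 1*(-4)) + (-1 - 3*(-1))) = 42349*((0 + 4) + (-1 + 3)) = 42349*(4 + 2) = 42349*6 = 254094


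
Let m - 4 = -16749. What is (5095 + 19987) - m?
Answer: 41827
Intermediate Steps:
m = -16745 (m = 4 - 16749 = -16745)
(5095 + 19987) - m = (5095 + 19987) - 1*(-16745) = 25082 + 16745 = 41827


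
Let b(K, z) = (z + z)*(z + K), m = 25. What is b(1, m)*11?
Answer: 14300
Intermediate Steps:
b(K, z) = 2*z*(K + z) (b(K, z) = (2*z)*(K + z) = 2*z*(K + z))
b(1, m)*11 = (2*25*(1 + 25))*11 = (2*25*26)*11 = 1300*11 = 14300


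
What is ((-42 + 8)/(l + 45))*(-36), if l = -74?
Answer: -1224/29 ≈ -42.207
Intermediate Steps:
((-42 + 8)/(l + 45))*(-36) = ((-42 + 8)/(-74 + 45))*(-36) = -34/(-29)*(-36) = -34*(-1/29)*(-36) = (34/29)*(-36) = -1224/29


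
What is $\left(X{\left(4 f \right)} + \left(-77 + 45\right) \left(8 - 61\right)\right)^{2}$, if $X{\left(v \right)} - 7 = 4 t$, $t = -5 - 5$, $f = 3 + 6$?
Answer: $2765569$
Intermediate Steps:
$f = 9$
$t = -10$ ($t = -5 - 5 = -10$)
$X{\left(v \right)} = -33$ ($X{\left(v \right)} = 7 + 4 \left(-10\right) = 7 - 40 = -33$)
$\left(X{\left(4 f \right)} + \left(-77 + 45\right) \left(8 - 61\right)\right)^{2} = \left(-33 + \left(-77 + 45\right) \left(8 - 61\right)\right)^{2} = \left(-33 - -1696\right)^{2} = \left(-33 + 1696\right)^{2} = 1663^{2} = 2765569$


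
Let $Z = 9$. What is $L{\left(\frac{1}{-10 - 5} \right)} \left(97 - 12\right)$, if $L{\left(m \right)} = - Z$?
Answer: $-765$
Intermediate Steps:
$L{\left(m \right)} = -9$ ($L{\left(m \right)} = \left(-1\right) 9 = -9$)
$L{\left(\frac{1}{-10 - 5} \right)} \left(97 - 12\right) = - 9 \left(97 - 12\right) = \left(-9\right) 85 = -765$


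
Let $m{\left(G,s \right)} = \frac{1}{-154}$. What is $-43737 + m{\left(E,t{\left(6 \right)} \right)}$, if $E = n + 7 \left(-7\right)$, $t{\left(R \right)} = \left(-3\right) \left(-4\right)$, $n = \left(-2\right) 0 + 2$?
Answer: $- \frac{6735499}{154} \approx -43737.0$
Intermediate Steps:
$n = 2$ ($n = 0 + 2 = 2$)
$t{\left(R \right)} = 12$
$E = -47$ ($E = 2 + 7 \left(-7\right) = 2 - 49 = -47$)
$m{\left(G,s \right)} = - \frac{1}{154}$
$-43737 + m{\left(E,t{\left(6 \right)} \right)} = -43737 - \frac{1}{154} = - \frac{6735499}{154}$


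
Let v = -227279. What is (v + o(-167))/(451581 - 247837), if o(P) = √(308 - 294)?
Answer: -227279/203744 + √14/203744 ≈ -1.1155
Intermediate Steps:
o(P) = √14
(v + o(-167))/(451581 - 247837) = (-227279 + √14)/(451581 - 247837) = (-227279 + √14)/203744 = (-227279 + √14)*(1/203744) = -227279/203744 + √14/203744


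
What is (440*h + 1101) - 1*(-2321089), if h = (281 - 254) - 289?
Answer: 2206910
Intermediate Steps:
h = -262 (h = 27 - 289 = -262)
(440*h + 1101) - 1*(-2321089) = (440*(-262) + 1101) - 1*(-2321089) = (-115280 + 1101) + 2321089 = -114179 + 2321089 = 2206910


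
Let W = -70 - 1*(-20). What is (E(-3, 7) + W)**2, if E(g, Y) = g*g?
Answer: 1681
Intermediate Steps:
E(g, Y) = g**2
W = -50 (W = -70 + 20 = -50)
(E(-3, 7) + W)**2 = ((-3)**2 - 50)**2 = (9 - 50)**2 = (-41)**2 = 1681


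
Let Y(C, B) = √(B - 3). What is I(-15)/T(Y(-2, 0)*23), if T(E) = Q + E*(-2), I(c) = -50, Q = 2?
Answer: -25/1588 - 575*I*√3/1588 ≈ -0.015743 - 0.62716*I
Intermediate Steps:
Y(C, B) = √(-3 + B)
T(E) = 2 - 2*E (T(E) = 2 + E*(-2) = 2 - 2*E)
I(-15)/T(Y(-2, 0)*23) = -50/(2 - 2*√(-3 + 0)*23) = -50/(2 - 2*√(-3)*23) = -50/(2 - 2*I*√3*23) = -50/(2 - 46*I*√3)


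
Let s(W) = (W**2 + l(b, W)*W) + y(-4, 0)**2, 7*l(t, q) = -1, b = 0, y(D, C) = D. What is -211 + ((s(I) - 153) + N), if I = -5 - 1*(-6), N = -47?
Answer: -2759/7 ≈ -394.14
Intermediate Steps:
I = 1 (I = -5 + 6 = 1)
l(t, q) = -1/7 (l(t, q) = (1/7)*(-1) = -1/7)
s(W) = 16 + W**2 - W/7 (s(W) = (W**2 - W/7) + (-4)**2 = (W**2 - W/7) + 16 = 16 + W**2 - W/7)
-211 + ((s(I) - 153) + N) = -211 + (((16 + 1**2 - 1/7*1) - 153) - 47) = -211 + (((16 + 1 - 1/7) - 153) - 47) = -211 + ((118/7 - 153) - 47) = -211 + (-953/7 - 47) = -211 - 1282/7 = -2759/7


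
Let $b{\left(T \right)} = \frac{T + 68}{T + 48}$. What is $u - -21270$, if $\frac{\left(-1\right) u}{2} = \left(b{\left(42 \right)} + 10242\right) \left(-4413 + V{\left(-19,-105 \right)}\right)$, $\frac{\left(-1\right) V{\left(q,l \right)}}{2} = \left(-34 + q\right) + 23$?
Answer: $\frac{267596288}{3} \approx 8.9199 \cdot 10^{7}$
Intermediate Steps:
$V{\left(q,l \right)} = 22 - 2 q$ ($V{\left(q,l \right)} = - 2 \left(\left(-34 + q\right) + 23\right) = - 2 \left(-11 + q\right) = 22 - 2 q$)
$b{\left(T \right)} = \frac{68 + T}{48 + T}$
$u = \frac{267532478}{3}$ ($u = - 2 \left(\frac{68 + 42}{48 + 42} + 10242\right) \left(-4413 + \left(22 - -38\right)\right) = - 2 \left(\frac{1}{90} \cdot 110 + 10242\right) \left(-4413 + \left(22 + 38\right)\right) = - 2 \left(\frac{1}{90} \cdot 110 + 10242\right) \left(-4413 + 60\right) = - 2 \left(\frac{11}{9} + 10242\right) \left(-4353\right) = - 2 \cdot \frac{92189}{9} \left(-4353\right) = \left(-2\right) \left(- \frac{133766239}{3}\right) = \frac{267532478}{3} \approx 8.9177 \cdot 10^{7}$)
$u - -21270 = \frac{267532478}{3} - -21270 = \frac{267532478}{3} + 21270 = \frac{267596288}{3}$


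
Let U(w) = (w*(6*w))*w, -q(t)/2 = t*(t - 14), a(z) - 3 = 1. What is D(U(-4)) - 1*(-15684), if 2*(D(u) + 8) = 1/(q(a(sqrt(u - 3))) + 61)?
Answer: 4420633/282 ≈ 15676.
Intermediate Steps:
a(z) = 4 (a(z) = 3 + 1 = 4)
q(t) = -2*t*(-14 + t) (q(t) = -2*t*(t - 14) = -2*t*(-14 + t))
U(w) = 6*w**3 (U(w) = (6*w**2)*w = 6*w**3)
D(u) = -2255/282 (D(u) = -8 + 1/(2*(2*4*(14 - 1*4) + 61)) = -8 + 1/(2*(2*4*(14 - 4) + 61)) = -8 + 1/(2*(2*4*10 + 61)) = -8 + 1/(2*(80 + 61)) = -8 + (1/2)/141 = -8 + (1/2)*(1/141) = -8 + 1/282 = -2255/282)
D(U(-4)) - 1*(-15684) = -2255/282 - 1*(-15684) = -2255/282 + 15684 = 4420633/282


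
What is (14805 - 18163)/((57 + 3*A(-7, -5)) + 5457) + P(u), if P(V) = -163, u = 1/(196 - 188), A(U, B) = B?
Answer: -899695/5499 ≈ -163.61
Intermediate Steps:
u = 1/8 ≈ 0.12500
(14805 - 18163)/((57 + 3*A(-7, -5)) + 5457) + P(u) = (14805 - 18163)/((57 + 3*(-5)) + 5457) - 163 = -3358/((57 - 15) + 5457) - 163 = -3358/(42 + 5457) - 163 = -3358/5499 - 163 = -899695/5499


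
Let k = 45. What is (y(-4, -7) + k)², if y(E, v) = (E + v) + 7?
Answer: 1681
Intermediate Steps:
y(E, v) = 7 + E + v
(y(-4, -7) + k)² = ((7 - 4 - 7) + 45)² = (-4 + 45)² = 41² = 1681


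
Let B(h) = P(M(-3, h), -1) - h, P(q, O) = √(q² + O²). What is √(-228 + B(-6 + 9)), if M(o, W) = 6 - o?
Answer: √(-231 + √82) ≈ 14.898*I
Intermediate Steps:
P(q, O) = √(O² + q²)
B(h) = √82 - h (B(h) = √((-1)² + (6 - 1*(-3))²) - h = √(1 + (6 + 3)²) - h = √(1 + 9²) - h = √(1 + 81) - h = √82 - h)
√(-228 + B(-6 + 9)) = √(-228 + (√82 - (-6 + 9))) = √(-228 + (√82 - 1*3)) = √(-228 + (√82 - 3)) = √(-228 + (-3 + √82)) = √(-231 + √82)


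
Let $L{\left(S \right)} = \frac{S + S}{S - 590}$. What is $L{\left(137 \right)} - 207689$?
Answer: $- \frac{94083391}{453} \approx -2.0769 \cdot 10^{5}$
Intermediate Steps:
$L{\left(S \right)} = \frac{2 S}{-590 + S}$
$L{\left(137 \right)} - 207689 = 2 \cdot 137 \frac{1}{-590 + 137} - 207689 = 2 \cdot 137 \frac{1}{-453} - 207689 = 2 \cdot 137 \left(- \frac{1}{453}\right) - 207689 = - \frac{274}{453} - 207689 = - \frac{94083391}{453}$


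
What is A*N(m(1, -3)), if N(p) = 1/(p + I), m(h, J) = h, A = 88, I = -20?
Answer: -88/19 ≈ -4.6316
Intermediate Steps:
N(p) = 1/(-20 + p) (N(p) = 1/(p - 20) = 1/(-20 + p))
A*N(m(1, -3)) = 88/(-20 + 1) = 88/(-19) = 88*(-1/19) = -88/19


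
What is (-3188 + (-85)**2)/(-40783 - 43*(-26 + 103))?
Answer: -4037/44094 ≈ -0.091554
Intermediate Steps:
(-3188 + (-85)**2)/(-40783 - 43*(-26 + 103)) = (-3188 + 7225)/(-40783 - 43*77) = 4037/(-40783 - 3311) = 4037/(-44094) = 4037*(-1/44094) = -4037/44094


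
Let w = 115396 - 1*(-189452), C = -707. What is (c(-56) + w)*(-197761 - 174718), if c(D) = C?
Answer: -113286135539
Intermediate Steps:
w = 304848 (w = 115396 + 189452 = 304848)
c(D) = -707
(c(-56) + w)*(-197761 - 174718) = (-707 + 304848)*(-197761 - 174718) = 304141*(-372479) = -113286135539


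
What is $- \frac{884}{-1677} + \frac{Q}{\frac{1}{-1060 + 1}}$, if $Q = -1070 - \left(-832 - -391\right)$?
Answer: $\frac{85928387}{129} \approx 6.6611 \cdot 10^{5}$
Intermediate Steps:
$Q = -629$ ($Q = -1070 - \left(-832 + 391\right) = -1070 - -441 = -1070 + 441 = -629$)
$- \frac{884}{-1677} + \frac{Q}{\frac{1}{-1060 + 1}} = - \frac{884}{-1677} - \frac{629}{\frac{1}{-1060 + 1}} = \left(-884\right) \left(- \frac{1}{1677}\right) - \frac{629}{\frac{1}{-1059}} = \frac{68}{129} - \frac{629}{- \frac{1}{1059}} = \frac{68}{129} - -666111 = \frac{68}{129} + 666111 = \frac{85928387}{129}$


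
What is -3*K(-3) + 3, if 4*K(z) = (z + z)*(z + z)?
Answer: -24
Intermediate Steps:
K(z) = z**2 (K(z) = ((z + z)*(z + z))/4 = ((2*z)*(2*z))/4 = (4*z**2)/4 = z**2)
-3*K(-3) + 3 = -3*(-3)**2 + 3 = -3*9 + 3 = -27 + 3 = -24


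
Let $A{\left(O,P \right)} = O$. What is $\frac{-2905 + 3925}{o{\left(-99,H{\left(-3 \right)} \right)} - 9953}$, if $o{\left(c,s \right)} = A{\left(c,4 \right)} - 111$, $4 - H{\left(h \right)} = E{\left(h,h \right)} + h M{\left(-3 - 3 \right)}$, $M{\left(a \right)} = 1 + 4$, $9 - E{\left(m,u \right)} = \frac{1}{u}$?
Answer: $- \frac{1020}{10163} \approx -0.10036$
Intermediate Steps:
$E{\left(m,u \right)} = 9 - \frac{1}{u}$
$M{\left(a \right)} = 5$
$H{\left(h \right)} = -5 + \frac{1}{h} - 5 h$ ($H{\left(h \right)} = 4 - \left(\left(9 - \frac{1}{h}\right) + h 5\right) = 4 - \left(\left(9 - \frac{1}{h}\right) + 5 h\right) = 4 - \left(9 - \frac{1}{h} + 5 h\right) = -5 + \frac{1}{h} - 5 h$)
$o{\left(c,s \right)} = -111 + c$ ($o{\left(c,s \right)} = c - 111 = -111 + c$)
$\frac{-2905 + 3925}{o{\left(-99,H{\left(-3 \right)} \right)} - 9953} = \frac{-2905 + 3925}{\left(-111 - 99\right) - 9953} = \frac{1020}{-210 - 9953} = \frac{1020}{-10163} = 1020 \left(- \frac{1}{10163}\right) = - \frac{1020}{10163}$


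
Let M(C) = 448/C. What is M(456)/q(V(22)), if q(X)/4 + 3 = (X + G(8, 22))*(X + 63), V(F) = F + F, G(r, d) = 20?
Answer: 14/390165 ≈ 3.5882e-5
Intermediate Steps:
V(F) = 2*F
q(X) = -12 + 4*(20 + X)*(63 + X) (q(X) = -12 + 4*((X + 20)*(X + 63)) = -12 + 4*((20 + X)*(63 + X)) = -12 + 4*(20 + X)*(63 + X))
M(456)/q(V(22)) = (448/456)/(5028 + 4*(2*22)**2 + 332*(2*22)) = (448*(1/456))/(5028 + 4*44**2 + 332*44) = 56/(57*(5028 + 4*1936 + 14608)) = 56/(57*(5028 + 7744 + 14608)) = (56/57)/27380 = (56/57)*(1/27380) = 14/390165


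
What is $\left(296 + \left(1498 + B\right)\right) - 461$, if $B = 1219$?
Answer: $2552$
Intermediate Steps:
$\left(296 + \left(1498 + B\right)\right) - 461 = \left(296 + \left(1498 + 1219\right)\right) - 461 = \left(296 + 2717\right) - 461 = 3013 - 461 = 2552$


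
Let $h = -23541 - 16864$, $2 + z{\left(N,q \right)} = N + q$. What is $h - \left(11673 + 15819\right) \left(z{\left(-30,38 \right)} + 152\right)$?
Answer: $-4384141$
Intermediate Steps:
$z{\left(N,q \right)} = -2 + N + q$ ($z{\left(N,q \right)} = -2 + \left(N + q\right) = -2 + N + q$)
$h = -40405$
$h - \left(11673 + 15819\right) \left(z{\left(-30,38 \right)} + 152\right) = -40405 - \left(11673 + 15819\right) \left(\left(-2 - 30 + 38\right) + 152\right) = -40405 - 27492 \left(6 + 152\right) = -40405 - 27492 \cdot 158 = -40405 - 4343736 = -4384141$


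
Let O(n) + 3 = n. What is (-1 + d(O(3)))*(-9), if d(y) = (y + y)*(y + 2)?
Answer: 9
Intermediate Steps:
O(n) = -3 + n
d(y) = 2*y*(2 + y) (d(y) = (2*y)*(2 + y) = 2*y*(2 + y))
(-1 + d(O(3)))*(-9) = (-1 + 2*(-3 + 3)*(2 + (-3 + 3)))*(-9) = (-1 + 2*0*(2 + 0))*(-9) = (-1 + 2*0*2)*(-9) = (-1 + 0)*(-9) = -1*(-9) = 9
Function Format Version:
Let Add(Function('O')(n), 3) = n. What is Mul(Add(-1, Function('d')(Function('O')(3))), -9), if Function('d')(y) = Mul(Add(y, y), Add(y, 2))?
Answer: 9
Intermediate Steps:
Function('O')(n) = Add(-3, n)
Function('d')(y) = Mul(2, y, Add(2, y)) (Function('d')(y) = Mul(Mul(2, y), Add(2, y)) = Mul(2, y, Add(2, y)))
Mul(Add(-1, Function('d')(Function('O')(3))), -9) = Mul(Add(-1, Mul(2, Add(-3, 3), Add(2, Add(-3, 3)))), -9) = Mul(Add(-1, Mul(2, 0, Add(2, 0))), -9) = Mul(Add(-1, Mul(2, 0, 2)), -9) = Mul(Add(-1, 0), -9) = Mul(-1, -9) = 9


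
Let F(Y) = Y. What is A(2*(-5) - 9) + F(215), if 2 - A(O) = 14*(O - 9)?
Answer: 609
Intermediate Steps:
A(O) = 128 - 14*O (A(O) = 2 - 14*(O - 9) = 2 - 14*(-9 + O) = 2 - (-126 + 14*O) = 2 + (126 - 14*O) = 128 - 14*O)
A(2*(-5) - 9) + F(215) = (128 - 14*(2*(-5) - 9)) + 215 = (128 - 14*(-10 - 9)) + 215 = (128 - 14*(-19)) + 215 = (128 + 266) + 215 = 394 + 215 = 609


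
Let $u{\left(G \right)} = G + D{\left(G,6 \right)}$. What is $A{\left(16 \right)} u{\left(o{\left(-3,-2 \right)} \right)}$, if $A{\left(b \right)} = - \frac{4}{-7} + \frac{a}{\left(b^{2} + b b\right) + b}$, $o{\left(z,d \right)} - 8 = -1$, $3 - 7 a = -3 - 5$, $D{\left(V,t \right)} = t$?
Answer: $\frac{2509}{336} \approx 7.4673$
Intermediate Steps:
$a = \frac{11}{7}$ ($a = \frac{3}{7} - \frac{-3 - 5}{7} = \frac{3}{7} - - \frac{8}{7} = \frac{3}{7} + \frac{8}{7} = \frac{11}{7} \approx 1.5714$)
$o{\left(z,d \right)} = 7$ ($o{\left(z,d \right)} = 8 - 1 = 7$)
$A{\left(b \right)} = \frac{4}{7} + \frac{11}{7 \left(b + 2 b^{2}\right)}$ ($A{\left(b \right)} = - \frac{4}{-7} + \frac{11}{7 \left(\left(b^{2} + b b\right) + b\right)} = \left(-4\right) \left(- \frac{1}{7}\right) + \frac{11}{7 \left(\left(b^{2} + b^{2}\right) + b\right)} = \frac{4}{7} + \frac{11}{7 \left(2 b^{2} + b\right)} = \frac{4}{7} + \frac{11}{7 \left(b + 2 b^{2}\right)}$)
$u{\left(G \right)} = 6 + G$ ($u{\left(G \right)} = G + 6 = 6 + G$)
$A{\left(16 \right)} u{\left(o{\left(-3,-2 \right)} \right)} = \frac{11 + 4 \cdot 16 + 8 \cdot 16^{2}}{7 \cdot 16 \left(1 + 2 \cdot 16\right)} \left(6 + 7\right) = \frac{1}{7} \cdot \frac{1}{16} \frac{1}{1 + 32} \left(11 + 64 + 8 \cdot 256\right) 13 = \frac{1}{7} \cdot \frac{1}{16} \cdot \frac{1}{33} \left(11 + 64 + 2048\right) 13 = \frac{1}{7} \cdot \frac{1}{16} \cdot \frac{1}{33} \cdot 2123 \cdot 13 = \frac{193}{336} \cdot 13 = \frac{2509}{336}$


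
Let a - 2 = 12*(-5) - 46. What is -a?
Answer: 104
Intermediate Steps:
a = -104 (a = 2 + (12*(-5) - 46) = 2 + (-60 - 46) = 2 - 106 = -104)
-a = -1*(-104) = 104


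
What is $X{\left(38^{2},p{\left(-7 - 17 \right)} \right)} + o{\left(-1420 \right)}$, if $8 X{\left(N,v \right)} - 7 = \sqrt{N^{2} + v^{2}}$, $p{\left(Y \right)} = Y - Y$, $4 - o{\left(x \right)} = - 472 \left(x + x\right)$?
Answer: $- \frac{10722357}{8} \approx -1.3403 \cdot 10^{6}$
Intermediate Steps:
$o{\left(x \right)} = 4 + 944 x$ ($o{\left(x \right)} = 4 - - 472 \left(x + x\right) = 4 - - 472 \cdot 2 x = 4 - - 944 x = 4 + 944 x$)
$p{\left(Y \right)} = 0$
$X{\left(N,v \right)} = \frac{7}{8} + \frac{\sqrt{N^{2} + v^{2}}}{8}$
$X{\left(38^{2},p{\left(-7 - 17 \right)} \right)} + o{\left(-1420 \right)} = \left(\frac{7}{8} + \frac{\sqrt{\left(38^{2}\right)^{2} + 0^{2}}}{8}\right) + \left(4 + 944 \left(-1420\right)\right) = \left(\frac{7}{8} + \frac{\sqrt{1444^{2} + 0}}{8}\right) + \left(4 - 1340480\right) = \left(\frac{7}{8} + \frac{\sqrt{2085136 + 0}}{8}\right) - 1340476 = \left(\frac{7}{8} + \frac{\sqrt{2085136}}{8}\right) - 1340476 = \left(\frac{7}{8} + \frac{1}{8} \cdot 1444\right) - 1340476 = \left(\frac{7}{8} + \frac{361}{2}\right) - 1340476 = \frac{1451}{8} - 1340476 = - \frac{10722357}{8}$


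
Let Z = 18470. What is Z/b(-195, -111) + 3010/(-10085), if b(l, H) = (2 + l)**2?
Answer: 14830092/75131233 ≈ 0.19739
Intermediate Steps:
Z/b(-195, -111) + 3010/(-10085) = 18470/((2 - 195)**2) + 3010/(-10085) = 18470/((-193)**2) + 3010*(-1/10085) = 18470/37249 - 602/2017 = 14830092/75131233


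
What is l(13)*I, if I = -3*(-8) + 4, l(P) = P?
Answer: 364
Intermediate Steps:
I = 28 (I = 24 + 4 = 28)
l(13)*I = 13*28 = 364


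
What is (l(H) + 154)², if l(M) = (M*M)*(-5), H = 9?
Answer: 63001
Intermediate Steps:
l(M) = -5*M² (l(M) = M²*(-5) = -5*M²)
(l(H) + 154)² = (-5*9² + 154)² = (-5*81 + 154)² = (-405 + 154)² = (-251)² = 63001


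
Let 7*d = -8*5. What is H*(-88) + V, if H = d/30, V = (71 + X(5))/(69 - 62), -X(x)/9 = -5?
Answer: 100/3 ≈ 33.333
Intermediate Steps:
d = -40/7 (d = (-8*5)/7 = (1/7)*(-40) = -40/7 ≈ -5.7143)
X(x) = 45 (X(x) = -9*(-5) = 45)
V = 116/7 (V = (71 + 45)/(69 - 62) = 116/7 ≈ 16.571)
H = -4/21 (H = -40/7/30 = -40/7*1/30 = -4/21 ≈ -0.19048)
H*(-88) + V = -4/21*(-88) + 116/7 = 352/21 + 116/7 = 100/3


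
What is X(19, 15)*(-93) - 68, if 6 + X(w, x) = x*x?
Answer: -20435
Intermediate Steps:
X(w, x) = -6 + x² (X(w, x) = -6 + x*x = -6 + x²)
X(19, 15)*(-93) - 68 = (-6 + 15²)*(-93) - 68 = (-6 + 225)*(-93) - 68 = 219*(-93) - 68 = -20367 - 68 = -20435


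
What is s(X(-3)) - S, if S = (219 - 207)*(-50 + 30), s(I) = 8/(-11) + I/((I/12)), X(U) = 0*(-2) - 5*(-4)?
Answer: 2764/11 ≈ 251.27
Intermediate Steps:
X(U) = 20 (X(U) = 0 + 20 = 20)
s(I) = 124/11 (s(I) = 8*(-1/11) + I/((I*(1/12))) = -8/11 + I/((I/12)) = -8/11 + I*(12/I) = -8/11 + 12 = 124/11)
S = -240 (S = 12*(-20) = -240)
s(X(-3)) - S = 124/11 - 1*(-240) = 124/11 + 240 = 2764/11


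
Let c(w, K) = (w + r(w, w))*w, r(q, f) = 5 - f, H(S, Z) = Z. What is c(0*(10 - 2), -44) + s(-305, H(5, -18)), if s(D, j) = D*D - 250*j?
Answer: 97525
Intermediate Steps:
c(w, K) = 5*w (c(w, K) = (w + (5 - w))*w = 5*w)
s(D, j) = D**2 - 250*j
c(0*(10 - 2), -44) + s(-305, H(5, -18)) = 5*(0*(10 - 2)) + ((-305)**2 - 250*(-18)) = 5*(0*8) + (93025 + 4500) = 5*0 + 97525 = 0 + 97525 = 97525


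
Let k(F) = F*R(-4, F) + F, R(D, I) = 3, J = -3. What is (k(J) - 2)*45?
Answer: -630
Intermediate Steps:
k(F) = 4*F (k(F) = F*3 + F = 3*F + F = 4*F)
(k(J) - 2)*45 = (4*(-3) - 2)*45 = (-12 - 2)*45 = -14*45 = -630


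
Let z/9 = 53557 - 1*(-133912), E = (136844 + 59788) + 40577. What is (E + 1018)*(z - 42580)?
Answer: 391797891507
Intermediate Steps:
E = 237209 (E = 196632 + 40577 = 237209)
z = 1687221 (z = 9*(53557 - 1*(-133912)) = 9*(53557 + 133912) = 9*187469 = 1687221)
(E + 1018)*(z - 42580) = (237209 + 1018)*(1687221 - 42580) = 238227*1644641 = 391797891507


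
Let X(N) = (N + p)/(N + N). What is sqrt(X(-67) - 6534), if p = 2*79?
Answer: I*sqrt(117336698)/134 ≈ 80.837*I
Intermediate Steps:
p = 158
X(N) = (158 + N)/(2*N) (X(N) = (N + 158)/(N + N) = (158 + N)/((2*N)) = (158 + N)*(1/(2*N)) = (158 + N)/(2*N))
sqrt(X(-67) - 6534) = sqrt((1/2)*(158 - 67)/(-67) - 6534) = sqrt((1/2)*(-1/67)*91 - 6534) = sqrt(-91/134 - 6534) = sqrt(-875647/134) = I*sqrt(117336698)/134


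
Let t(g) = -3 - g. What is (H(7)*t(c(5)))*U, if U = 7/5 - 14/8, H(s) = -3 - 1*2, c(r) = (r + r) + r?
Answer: -63/2 ≈ -31.500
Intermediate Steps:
c(r) = 3*r (c(r) = 2*r + r = 3*r)
H(s) = -5 (H(s) = -3 - 2 = -5)
U = -7/20 (U = 7*(⅕) - 14*⅛ = 7/5 - 7/4 = -7/20 ≈ -0.35000)
(H(7)*t(c(5)))*U = -5*(-3 - 3*5)*(-7/20) = -5*(-3 - 1*15)*(-7/20) = -5*(-3 - 15)*(-7/20) = -5*(-18)*(-7/20) = 90*(-7/20) = -63/2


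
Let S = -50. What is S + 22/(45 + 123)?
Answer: -4189/84 ≈ -49.869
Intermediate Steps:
S + 22/(45 + 123) = -50 + 22/(45 + 123) = -50 + 22/168 = -50 + 22*(1/168) = -50 + 11/84 = -4189/84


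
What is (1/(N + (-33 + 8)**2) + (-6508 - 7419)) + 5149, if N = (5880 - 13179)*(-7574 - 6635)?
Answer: -910384954247/103712116 ≈ -8778.0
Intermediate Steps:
N = 103711491 (N = -7299*(-14209) = 103711491)
(1/(N + (-33 + 8)**2) + (-6508 - 7419)) + 5149 = (1/(103711491 + (-33 + 8)**2) + (-6508 - 7419)) + 5149 = (1/(103711491 + (-25)**2) - 13927) + 5149 = (1/(103711491 + 625) - 13927) + 5149 = (1/103712116 - 13927) + 5149 = -1444398639531/103712116 + 5149 = -910384954247/103712116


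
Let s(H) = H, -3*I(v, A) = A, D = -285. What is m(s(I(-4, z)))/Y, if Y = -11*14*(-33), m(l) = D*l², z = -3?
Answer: -95/1694 ≈ -0.056080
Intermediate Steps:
I(v, A) = -A/3
m(l) = -285*l²
Y = 5082 (Y = -154*(-33) = 5082)
m(s(I(-4, z)))/Y = -285*(-⅓*(-3))²/5082 = -285*1²*(1/5082) = -285*1*(1/5082) = -285*1/5082 = -95/1694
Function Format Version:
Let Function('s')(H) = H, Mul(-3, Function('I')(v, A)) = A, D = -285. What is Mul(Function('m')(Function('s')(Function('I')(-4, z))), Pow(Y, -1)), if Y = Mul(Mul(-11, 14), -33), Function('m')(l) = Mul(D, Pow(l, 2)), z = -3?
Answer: Rational(-95, 1694) ≈ -0.056080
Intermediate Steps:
Function('I')(v, A) = Mul(Rational(-1, 3), A)
Function('m')(l) = Mul(-285, Pow(l, 2))
Y = 5082 (Y = Mul(-154, -33) = 5082)
Mul(Function('m')(Function('s')(Function('I')(-4, z))), Pow(Y, -1)) = Mul(Mul(-285, Pow(Mul(Rational(-1, 3), -3), 2)), Pow(5082, -1)) = Mul(Mul(-285, Pow(1, 2)), Rational(1, 5082)) = Mul(Mul(-285, 1), Rational(1, 5082)) = Mul(-285, Rational(1, 5082)) = Rational(-95, 1694)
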